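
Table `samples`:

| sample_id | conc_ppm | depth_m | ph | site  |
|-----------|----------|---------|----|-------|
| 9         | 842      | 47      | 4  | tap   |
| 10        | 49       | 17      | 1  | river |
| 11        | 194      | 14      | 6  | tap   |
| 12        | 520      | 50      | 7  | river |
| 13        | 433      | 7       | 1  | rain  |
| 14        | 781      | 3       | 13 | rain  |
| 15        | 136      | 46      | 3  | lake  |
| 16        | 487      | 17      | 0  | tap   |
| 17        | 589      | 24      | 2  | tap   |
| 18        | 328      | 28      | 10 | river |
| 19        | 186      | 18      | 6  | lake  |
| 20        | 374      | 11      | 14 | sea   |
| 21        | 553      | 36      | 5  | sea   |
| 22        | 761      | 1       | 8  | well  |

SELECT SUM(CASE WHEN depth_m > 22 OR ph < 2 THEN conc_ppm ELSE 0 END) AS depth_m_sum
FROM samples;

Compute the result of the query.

3937

sample_id=9: ✓ → 842
sample_id=10: ✓ → 49
sample_id=11: ✗
sample_id=12: ✓ → 520
sample_id=13: ✓ → 433
sample_id=14: ✗
sample_id=15: ✓ → 136
sample_id=16: ✓ → 487
sample_id=17: ✓ → 589
sample_id=18: ✓ → 328
sample_id=19: ✗
sample_id=20: ✗
sample_id=21: ✓ → 553
sample_id=22: ✗
depth_m_sum = 842 + 49 + 520 + 433 + 136 + 487 + 589 + 328 + 553 = 3937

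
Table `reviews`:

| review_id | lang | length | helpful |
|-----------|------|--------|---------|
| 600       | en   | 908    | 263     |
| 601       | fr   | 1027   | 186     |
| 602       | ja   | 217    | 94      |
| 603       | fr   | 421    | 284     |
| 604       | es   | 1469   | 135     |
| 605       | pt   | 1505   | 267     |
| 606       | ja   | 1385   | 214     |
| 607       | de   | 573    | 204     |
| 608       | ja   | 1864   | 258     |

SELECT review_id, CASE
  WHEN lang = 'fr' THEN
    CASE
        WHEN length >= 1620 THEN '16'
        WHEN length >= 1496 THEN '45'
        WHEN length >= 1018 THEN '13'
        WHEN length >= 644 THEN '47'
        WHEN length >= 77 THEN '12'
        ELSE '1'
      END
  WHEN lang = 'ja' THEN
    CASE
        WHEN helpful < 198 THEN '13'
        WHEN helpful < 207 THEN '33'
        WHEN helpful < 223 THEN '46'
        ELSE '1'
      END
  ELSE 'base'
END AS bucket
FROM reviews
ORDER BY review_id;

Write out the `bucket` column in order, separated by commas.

base, 13, 13, 12, base, base, 46, base, 1

review_id=600: lang='en' → outer ELSE → base
review_id=601: lang='fr' → inner[length >= 1018] → 13
review_id=602: lang='ja' → inner[helpful < 198] → 13
review_id=603: lang='fr' → inner[length >= 77] → 12
review_id=604: lang='es' → outer ELSE → base
review_id=605: lang='pt' → outer ELSE → base
review_id=606: lang='ja' → inner[helpful < 223] → 46
review_id=607: lang='de' → outer ELSE → base
review_id=608: lang='ja' → inner[ELSE] → 1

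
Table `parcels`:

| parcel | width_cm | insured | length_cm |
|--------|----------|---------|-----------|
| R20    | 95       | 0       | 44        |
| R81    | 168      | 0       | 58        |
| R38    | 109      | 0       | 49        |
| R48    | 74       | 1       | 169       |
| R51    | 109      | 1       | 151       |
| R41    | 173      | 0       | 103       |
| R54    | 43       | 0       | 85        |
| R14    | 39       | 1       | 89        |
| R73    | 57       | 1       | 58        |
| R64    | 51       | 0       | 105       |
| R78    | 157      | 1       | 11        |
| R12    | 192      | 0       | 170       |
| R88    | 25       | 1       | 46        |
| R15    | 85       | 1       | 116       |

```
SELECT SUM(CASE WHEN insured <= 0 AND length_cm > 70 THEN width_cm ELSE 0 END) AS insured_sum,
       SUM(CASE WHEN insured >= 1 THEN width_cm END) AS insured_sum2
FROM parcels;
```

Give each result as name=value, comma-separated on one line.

[insured_sum: insured <= 0 AND length_cm > 70]
parcel=R20: ✗
parcel=R81: ✗
parcel=R38: ✗
parcel=R48: ✗
parcel=R51: ✗
parcel=R41: ✓ → 173
parcel=R54: ✓ → 43
parcel=R14: ✗
parcel=R73: ✗
parcel=R64: ✓ → 51
parcel=R78: ✗
parcel=R12: ✓ → 192
parcel=R88: ✗
parcel=R15: ✗
insured_sum = 173 + 43 + 51 + 192 = 459
—
[insured_sum2: insured >= 1]
parcel=R20: ✗
parcel=R81: ✗
parcel=R38: ✗
parcel=R48: ✓ → 74
parcel=R51: ✓ → 109
parcel=R41: ✗
parcel=R54: ✗
parcel=R14: ✓ → 39
parcel=R73: ✓ → 57
parcel=R64: ✗
parcel=R78: ✓ → 157
parcel=R12: ✗
parcel=R88: ✓ → 25
parcel=R15: ✓ → 85
insured_sum2 = 74 + 109 + 39 + 57 + 157 + 25 + 85 = 546

insured_sum=459, insured_sum2=546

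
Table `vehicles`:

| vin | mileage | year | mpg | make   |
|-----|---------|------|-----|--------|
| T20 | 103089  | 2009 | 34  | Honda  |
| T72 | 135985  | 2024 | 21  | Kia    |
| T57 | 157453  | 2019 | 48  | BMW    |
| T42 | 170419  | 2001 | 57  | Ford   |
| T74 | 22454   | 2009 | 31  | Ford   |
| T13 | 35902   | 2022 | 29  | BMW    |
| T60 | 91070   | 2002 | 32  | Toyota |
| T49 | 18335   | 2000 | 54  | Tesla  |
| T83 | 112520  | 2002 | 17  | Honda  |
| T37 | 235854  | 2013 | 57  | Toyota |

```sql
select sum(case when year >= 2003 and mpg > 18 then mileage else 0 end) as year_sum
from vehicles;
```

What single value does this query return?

690737

vin=T20: ✓ → 103089
vin=T72: ✓ → 135985
vin=T57: ✓ → 157453
vin=T42: ✗
vin=T74: ✓ → 22454
vin=T13: ✓ → 35902
vin=T60: ✗
vin=T49: ✗
vin=T83: ✗
vin=T37: ✓ → 235854
year_sum = 103089 + 135985 + 157453 + 22454 + 35902 + 235854 = 690737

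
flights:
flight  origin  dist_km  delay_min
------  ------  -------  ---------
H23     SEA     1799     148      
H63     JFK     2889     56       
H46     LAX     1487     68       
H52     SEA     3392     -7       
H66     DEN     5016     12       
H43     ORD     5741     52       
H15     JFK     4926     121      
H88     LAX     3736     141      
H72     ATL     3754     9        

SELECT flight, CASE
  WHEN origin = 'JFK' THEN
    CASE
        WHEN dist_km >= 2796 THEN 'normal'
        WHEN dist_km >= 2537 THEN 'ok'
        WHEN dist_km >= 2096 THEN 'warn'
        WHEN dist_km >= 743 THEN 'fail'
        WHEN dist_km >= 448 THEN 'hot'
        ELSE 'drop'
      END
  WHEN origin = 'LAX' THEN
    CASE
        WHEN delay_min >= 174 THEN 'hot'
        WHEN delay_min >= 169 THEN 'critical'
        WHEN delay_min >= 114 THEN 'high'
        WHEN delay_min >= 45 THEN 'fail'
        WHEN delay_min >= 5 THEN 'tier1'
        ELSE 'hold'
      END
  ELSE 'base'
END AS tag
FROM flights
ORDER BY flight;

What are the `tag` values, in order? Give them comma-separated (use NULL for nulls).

flight=H15: origin='JFK' → inner[dist_km >= 2796] → normal
flight=H23: origin='SEA' → outer ELSE → base
flight=H43: origin='ORD' → outer ELSE → base
flight=H46: origin='LAX' → inner[delay_min >= 45] → fail
flight=H52: origin='SEA' → outer ELSE → base
flight=H63: origin='JFK' → inner[dist_km >= 2796] → normal
flight=H66: origin='DEN' → outer ELSE → base
flight=H72: origin='ATL' → outer ELSE → base
flight=H88: origin='LAX' → inner[delay_min >= 114] → high

normal, base, base, fail, base, normal, base, base, high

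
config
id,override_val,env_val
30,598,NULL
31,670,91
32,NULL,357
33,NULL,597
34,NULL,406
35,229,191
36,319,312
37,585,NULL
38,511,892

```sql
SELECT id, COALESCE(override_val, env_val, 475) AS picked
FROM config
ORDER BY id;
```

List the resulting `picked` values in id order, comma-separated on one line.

598, 670, 357, 597, 406, 229, 319, 585, 511

id=30: override_val=598 → 598
id=31: override_val=670 → 670
id=32: override_val=NULL, env_val=357 → 357
id=33: override_val=NULL, env_val=597 → 597
id=34: override_val=NULL, env_val=406 → 406
id=35: override_val=229 → 229
id=36: override_val=319 → 319
id=37: override_val=585 → 585
id=38: override_val=511 → 511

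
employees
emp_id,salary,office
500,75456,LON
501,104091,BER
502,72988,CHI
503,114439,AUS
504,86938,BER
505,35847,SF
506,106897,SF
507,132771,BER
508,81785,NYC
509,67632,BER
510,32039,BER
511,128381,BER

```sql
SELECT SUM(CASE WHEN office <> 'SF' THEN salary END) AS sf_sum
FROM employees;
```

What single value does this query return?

emp_id=500: ✓ → 75456
emp_id=501: ✓ → 104091
emp_id=502: ✓ → 72988
emp_id=503: ✓ → 114439
emp_id=504: ✓ → 86938
emp_id=505: ✗
emp_id=506: ✗
emp_id=507: ✓ → 132771
emp_id=508: ✓ → 81785
emp_id=509: ✓ → 67632
emp_id=510: ✓ → 32039
emp_id=511: ✓ → 128381
sf_sum = 75456 + 104091 + 72988 + 114439 + 86938 + 132771 + 81785 + 67632 + 32039 + 128381 = 896520

896520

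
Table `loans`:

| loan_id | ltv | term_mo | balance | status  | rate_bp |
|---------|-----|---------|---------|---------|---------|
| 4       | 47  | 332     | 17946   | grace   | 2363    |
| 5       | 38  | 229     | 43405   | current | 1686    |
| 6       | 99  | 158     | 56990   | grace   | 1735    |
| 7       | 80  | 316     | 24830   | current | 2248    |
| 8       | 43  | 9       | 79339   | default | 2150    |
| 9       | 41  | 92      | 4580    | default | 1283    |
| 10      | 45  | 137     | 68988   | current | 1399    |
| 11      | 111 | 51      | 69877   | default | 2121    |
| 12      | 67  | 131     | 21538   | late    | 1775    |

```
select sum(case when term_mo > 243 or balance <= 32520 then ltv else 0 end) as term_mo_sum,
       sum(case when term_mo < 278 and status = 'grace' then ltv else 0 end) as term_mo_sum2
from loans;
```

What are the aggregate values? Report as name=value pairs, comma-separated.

[term_mo_sum: term_mo > 243 or balance <= 32520]
loan_id=4: ✓ → 47
loan_id=5: ✗
loan_id=6: ✗
loan_id=7: ✓ → 80
loan_id=8: ✗
loan_id=9: ✓ → 41
loan_id=10: ✗
loan_id=11: ✗
loan_id=12: ✓ → 67
term_mo_sum = 47 + 80 + 41 + 67 = 235
—
[term_mo_sum2: term_mo < 278 and status = 'grace']
loan_id=4: ✗
loan_id=5: ✗
loan_id=6: ✓ → 99
loan_id=7: ✗
loan_id=8: ✗
loan_id=9: ✗
loan_id=10: ✗
loan_id=11: ✗
loan_id=12: ✗
term_mo_sum2 = 99

term_mo_sum=235, term_mo_sum2=99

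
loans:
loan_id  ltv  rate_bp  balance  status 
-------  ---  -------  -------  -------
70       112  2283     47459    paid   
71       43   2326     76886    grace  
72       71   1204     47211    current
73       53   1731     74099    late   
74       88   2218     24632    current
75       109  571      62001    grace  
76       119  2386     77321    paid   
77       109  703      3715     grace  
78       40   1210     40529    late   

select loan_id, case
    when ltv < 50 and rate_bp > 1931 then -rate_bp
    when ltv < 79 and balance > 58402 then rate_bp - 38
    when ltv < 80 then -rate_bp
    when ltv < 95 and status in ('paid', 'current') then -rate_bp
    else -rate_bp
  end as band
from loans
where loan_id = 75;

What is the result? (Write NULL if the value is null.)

-571

loan_id = 75: ltv=109, rate_bp=571, balance=62001, status=grace.
ltv < 50 and rate_bp > 1931 → false
ltv < 79 and balance > 58402 → false
ltv < 80 → false
ltv < 95 and status in ('paid', 'current') → false
No prior WHEN matched → ELSE → -571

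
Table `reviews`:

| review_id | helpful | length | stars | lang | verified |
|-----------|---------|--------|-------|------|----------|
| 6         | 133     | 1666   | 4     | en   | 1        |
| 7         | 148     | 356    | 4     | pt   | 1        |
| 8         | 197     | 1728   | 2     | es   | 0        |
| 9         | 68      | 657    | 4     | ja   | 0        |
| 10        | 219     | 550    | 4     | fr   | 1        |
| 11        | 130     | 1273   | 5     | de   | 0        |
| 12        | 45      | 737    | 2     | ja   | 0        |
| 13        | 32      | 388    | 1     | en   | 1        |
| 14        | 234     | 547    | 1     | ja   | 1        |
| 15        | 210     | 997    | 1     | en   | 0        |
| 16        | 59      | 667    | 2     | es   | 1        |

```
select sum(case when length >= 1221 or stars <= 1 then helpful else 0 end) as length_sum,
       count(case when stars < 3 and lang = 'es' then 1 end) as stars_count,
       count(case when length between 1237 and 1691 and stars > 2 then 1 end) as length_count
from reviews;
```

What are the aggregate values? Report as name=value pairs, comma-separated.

[length_sum: length >= 1221 or stars <= 1]
review_id=6: ✓ → 133
review_id=7: ✗
review_id=8: ✓ → 197
review_id=9: ✗
review_id=10: ✗
review_id=11: ✓ → 130
review_id=12: ✗
review_id=13: ✓ → 32
review_id=14: ✓ → 234
review_id=15: ✓ → 210
review_id=16: ✗
length_sum = 133 + 197 + 130 + 32 + 234 + 210 = 936
—
[stars_count: stars < 3 and lang = 'es']
review_id=6: ✗
review_id=7: ✗
review_id=8: ✓ → 1
review_id=9: ✗
review_id=10: ✗
review_id=11: ✗
review_id=12: ✗
review_id=13: ✗
review_id=14: ✗
review_id=15: ✗
review_id=16: ✓ → 1
stars_count = COUNT(1, 1) = 2
—
[length_count: length between 1237 and 1691 and stars > 2]
review_id=6: ✓ → 1
review_id=7: ✗
review_id=8: ✗
review_id=9: ✗
review_id=10: ✗
review_id=11: ✓ → 1
review_id=12: ✗
review_id=13: ✗
review_id=14: ✗
review_id=15: ✗
review_id=16: ✗
length_count = COUNT(1, 1) = 2

length_sum=936, stars_count=2, length_count=2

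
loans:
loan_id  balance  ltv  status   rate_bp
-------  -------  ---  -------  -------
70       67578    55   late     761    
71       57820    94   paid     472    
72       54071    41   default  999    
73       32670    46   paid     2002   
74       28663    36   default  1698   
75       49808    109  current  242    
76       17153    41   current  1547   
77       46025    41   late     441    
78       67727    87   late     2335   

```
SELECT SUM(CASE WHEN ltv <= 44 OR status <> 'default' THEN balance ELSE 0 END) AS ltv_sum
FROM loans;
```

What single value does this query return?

loan_id=70: ✓ → 67578
loan_id=71: ✓ → 57820
loan_id=72: ✓ → 54071
loan_id=73: ✓ → 32670
loan_id=74: ✓ → 28663
loan_id=75: ✓ → 49808
loan_id=76: ✓ → 17153
loan_id=77: ✓ → 46025
loan_id=78: ✓ → 67727
ltv_sum = 67578 + 57820 + 54071 + 32670 + 28663 + 49808 + 17153 + 46025 + 67727 = 421515

421515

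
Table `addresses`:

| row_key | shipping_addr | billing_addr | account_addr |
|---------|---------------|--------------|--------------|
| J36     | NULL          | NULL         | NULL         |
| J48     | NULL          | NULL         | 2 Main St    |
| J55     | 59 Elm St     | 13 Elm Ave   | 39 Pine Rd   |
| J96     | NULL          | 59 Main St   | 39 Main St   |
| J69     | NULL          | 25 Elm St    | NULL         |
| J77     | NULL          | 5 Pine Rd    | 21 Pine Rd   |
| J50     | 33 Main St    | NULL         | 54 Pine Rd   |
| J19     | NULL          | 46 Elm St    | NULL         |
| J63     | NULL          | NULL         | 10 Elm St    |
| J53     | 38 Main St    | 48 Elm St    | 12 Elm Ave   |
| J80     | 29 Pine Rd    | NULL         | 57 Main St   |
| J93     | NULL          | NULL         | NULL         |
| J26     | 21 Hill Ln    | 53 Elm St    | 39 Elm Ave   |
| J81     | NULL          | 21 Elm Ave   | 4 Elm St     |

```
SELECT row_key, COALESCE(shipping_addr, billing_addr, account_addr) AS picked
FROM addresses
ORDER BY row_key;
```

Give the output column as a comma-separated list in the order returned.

46 Elm St, 21 Hill Ln, NULL, 2 Main St, 33 Main St, 38 Main St, 59 Elm St, 10 Elm St, 25 Elm St, 5 Pine Rd, 29 Pine Rd, 21 Elm Ave, NULL, 59 Main St

row_key=J19: shipping_addr=NULL, billing_addr=46 Elm St → 46 Elm St
row_key=J26: shipping_addr=21 Hill Ln → 21 Hill Ln
row_key=J36: shipping_addr=NULL, billing_addr=NULL, account_addr=NULL (all NULL) → NULL
row_key=J48: shipping_addr=NULL, billing_addr=NULL, account_addr=2 Main St → 2 Main St
row_key=J50: shipping_addr=33 Main St → 33 Main St
row_key=J53: shipping_addr=38 Main St → 38 Main St
row_key=J55: shipping_addr=59 Elm St → 59 Elm St
row_key=J63: shipping_addr=NULL, billing_addr=NULL, account_addr=10 Elm St → 10 Elm St
row_key=J69: shipping_addr=NULL, billing_addr=25 Elm St → 25 Elm St
row_key=J77: shipping_addr=NULL, billing_addr=5 Pine Rd → 5 Pine Rd
row_key=J80: shipping_addr=29 Pine Rd → 29 Pine Rd
row_key=J81: shipping_addr=NULL, billing_addr=21 Elm Ave → 21 Elm Ave
row_key=J93: shipping_addr=NULL, billing_addr=NULL, account_addr=NULL (all NULL) → NULL
row_key=J96: shipping_addr=NULL, billing_addr=59 Main St → 59 Main St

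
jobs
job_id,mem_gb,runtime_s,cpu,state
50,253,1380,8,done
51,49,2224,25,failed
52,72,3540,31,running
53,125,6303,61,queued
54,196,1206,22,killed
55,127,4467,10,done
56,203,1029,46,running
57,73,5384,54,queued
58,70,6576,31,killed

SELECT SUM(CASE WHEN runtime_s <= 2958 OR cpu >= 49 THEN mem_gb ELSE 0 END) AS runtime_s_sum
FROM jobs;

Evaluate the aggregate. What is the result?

job_id=50: ✓ → 253
job_id=51: ✓ → 49
job_id=52: ✗
job_id=53: ✓ → 125
job_id=54: ✓ → 196
job_id=55: ✗
job_id=56: ✓ → 203
job_id=57: ✓ → 73
job_id=58: ✗
runtime_s_sum = 253 + 49 + 125 + 196 + 203 + 73 = 899

899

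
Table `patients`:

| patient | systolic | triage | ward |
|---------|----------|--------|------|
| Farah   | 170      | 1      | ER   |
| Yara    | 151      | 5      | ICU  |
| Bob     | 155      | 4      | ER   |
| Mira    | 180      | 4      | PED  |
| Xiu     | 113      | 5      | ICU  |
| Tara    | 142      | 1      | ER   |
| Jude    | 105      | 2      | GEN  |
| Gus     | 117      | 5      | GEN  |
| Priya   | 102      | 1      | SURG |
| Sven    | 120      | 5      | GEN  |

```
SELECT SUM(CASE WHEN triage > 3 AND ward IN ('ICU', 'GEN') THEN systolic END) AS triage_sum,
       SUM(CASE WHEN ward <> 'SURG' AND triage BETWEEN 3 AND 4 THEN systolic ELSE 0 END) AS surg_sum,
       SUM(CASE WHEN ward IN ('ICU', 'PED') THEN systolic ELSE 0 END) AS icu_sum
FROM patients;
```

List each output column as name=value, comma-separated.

[triage_sum: triage > 3 AND ward IN ('ICU', 'GEN')]
patient=Farah: ✗
patient=Yara: ✓ → 151
patient=Bob: ✗
patient=Mira: ✗
patient=Xiu: ✓ → 113
patient=Tara: ✗
patient=Jude: ✗
patient=Gus: ✓ → 117
patient=Priya: ✗
patient=Sven: ✓ → 120
triage_sum = 151 + 113 + 117 + 120 = 501
—
[surg_sum: ward <> 'SURG' AND triage BETWEEN 3 AND 4]
patient=Farah: ✗
patient=Yara: ✗
patient=Bob: ✓ → 155
patient=Mira: ✓ → 180
patient=Xiu: ✗
patient=Tara: ✗
patient=Jude: ✗
patient=Gus: ✗
patient=Priya: ✗
patient=Sven: ✗
surg_sum = 155 + 180 = 335
—
[icu_sum: ward IN ('ICU', 'PED')]
patient=Farah: ✗
patient=Yara: ✓ → 151
patient=Bob: ✗
patient=Mira: ✓ → 180
patient=Xiu: ✓ → 113
patient=Tara: ✗
patient=Jude: ✗
patient=Gus: ✗
patient=Priya: ✗
patient=Sven: ✗
icu_sum = 151 + 180 + 113 = 444

triage_sum=501, surg_sum=335, icu_sum=444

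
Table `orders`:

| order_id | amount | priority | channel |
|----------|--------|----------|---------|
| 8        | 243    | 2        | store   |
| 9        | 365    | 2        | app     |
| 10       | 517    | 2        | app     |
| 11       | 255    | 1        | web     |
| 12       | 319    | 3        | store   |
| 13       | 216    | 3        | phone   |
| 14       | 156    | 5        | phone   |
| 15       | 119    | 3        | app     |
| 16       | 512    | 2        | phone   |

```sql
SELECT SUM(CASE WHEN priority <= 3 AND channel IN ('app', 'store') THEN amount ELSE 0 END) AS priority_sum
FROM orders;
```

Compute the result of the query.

1563

order_id=8: ✓ → 243
order_id=9: ✓ → 365
order_id=10: ✓ → 517
order_id=11: ✗
order_id=12: ✓ → 319
order_id=13: ✗
order_id=14: ✗
order_id=15: ✓ → 119
order_id=16: ✗
priority_sum = 243 + 365 + 517 + 319 + 119 = 1563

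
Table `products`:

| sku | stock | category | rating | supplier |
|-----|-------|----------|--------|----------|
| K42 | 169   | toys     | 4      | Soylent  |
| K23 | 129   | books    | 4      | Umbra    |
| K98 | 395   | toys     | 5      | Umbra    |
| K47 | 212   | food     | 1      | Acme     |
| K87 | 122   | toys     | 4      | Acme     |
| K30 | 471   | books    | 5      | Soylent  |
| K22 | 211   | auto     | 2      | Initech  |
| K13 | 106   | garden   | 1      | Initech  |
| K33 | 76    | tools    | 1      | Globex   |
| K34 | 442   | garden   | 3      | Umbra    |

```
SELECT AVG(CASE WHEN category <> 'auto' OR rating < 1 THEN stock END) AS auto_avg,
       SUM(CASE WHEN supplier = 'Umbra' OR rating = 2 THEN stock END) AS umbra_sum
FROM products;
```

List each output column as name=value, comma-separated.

[auto_avg: category <> 'auto' OR rating < 1]
sku=K42: ✓ → 169
sku=K23: ✓ → 129
sku=K98: ✓ → 395
sku=K47: ✓ → 212
sku=K87: ✓ → 122
sku=K30: ✓ → 471
sku=K22: ✗
sku=K13: ✓ → 106
sku=K33: ✓ → 76
sku=K34: ✓ → 442
auto_avg = (169 + 129 + 395 + 212 + 122 + 471 + 106 + 76 + 442) / 9 = 235.7777777778
—
[umbra_sum: supplier = 'Umbra' OR rating = 2]
sku=K42: ✗
sku=K23: ✓ → 129
sku=K98: ✓ → 395
sku=K47: ✗
sku=K87: ✗
sku=K30: ✗
sku=K22: ✓ → 211
sku=K13: ✗
sku=K33: ✗
sku=K34: ✓ → 442
umbra_sum = 129 + 395 + 211 + 442 = 1177

auto_avg=235.7777777778, umbra_sum=1177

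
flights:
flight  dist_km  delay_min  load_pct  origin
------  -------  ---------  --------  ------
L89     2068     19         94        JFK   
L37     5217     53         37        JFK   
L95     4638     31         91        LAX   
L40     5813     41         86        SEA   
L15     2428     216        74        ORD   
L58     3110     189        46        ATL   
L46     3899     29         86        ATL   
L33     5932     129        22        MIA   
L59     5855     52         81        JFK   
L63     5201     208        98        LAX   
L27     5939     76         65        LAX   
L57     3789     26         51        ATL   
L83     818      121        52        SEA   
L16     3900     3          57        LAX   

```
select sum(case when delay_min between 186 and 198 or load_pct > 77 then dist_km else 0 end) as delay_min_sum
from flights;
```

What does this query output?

30584

flight=L89: ✓ → 2068
flight=L37: ✗
flight=L95: ✓ → 4638
flight=L40: ✓ → 5813
flight=L15: ✗
flight=L58: ✓ → 3110
flight=L46: ✓ → 3899
flight=L33: ✗
flight=L59: ✓ → 5855
flight=L63: ✓ → 5201
flight=L27: ✗
flight=L57: ✗
flight=L83: ✗
flight=L16: ✗
delay_min_sum = 2068 + 4638 + 5813 + 3110 + 3899 + 5855 + 5201 = 30584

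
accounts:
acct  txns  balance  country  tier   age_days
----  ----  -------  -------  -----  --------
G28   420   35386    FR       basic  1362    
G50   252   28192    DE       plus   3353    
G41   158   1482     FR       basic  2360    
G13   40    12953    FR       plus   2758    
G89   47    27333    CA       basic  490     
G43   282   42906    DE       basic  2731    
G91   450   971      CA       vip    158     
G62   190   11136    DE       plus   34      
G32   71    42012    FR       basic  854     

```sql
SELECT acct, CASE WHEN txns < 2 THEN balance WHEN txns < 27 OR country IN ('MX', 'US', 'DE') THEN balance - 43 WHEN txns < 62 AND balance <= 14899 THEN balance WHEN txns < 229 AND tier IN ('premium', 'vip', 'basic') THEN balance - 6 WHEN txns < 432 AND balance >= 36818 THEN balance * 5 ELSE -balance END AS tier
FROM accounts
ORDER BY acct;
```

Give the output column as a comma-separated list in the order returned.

acct=G13: txns < 62 AND balance <= 14899 → 12953
acct=G28: ELSE → -35386
acct=G32: txns < 229 AND tier IN ('premium', 'vip', 'basic') → 42006
acct=G41: txns < 229 AND tier IN ('premium', 'vip', 'basic') → 1476
acct=G43: txns < 27 OR country IN ('MX', 'US', 'DE') → 42863
acct=G50: txns < 27 OR country IN ('MX', 'US', 'DE') → 28149
acct=G62: txns < 27 OR country IN ('MX', 'US', 'DE') → 11093
acct=G89: txns < 229 AND tier IN ('premium', 'vip', 'basic') → 27327
acct=G91: ELSE → -971

12953, -35386, 42006, 1476, 42863, 28149, 11093, 27327, -971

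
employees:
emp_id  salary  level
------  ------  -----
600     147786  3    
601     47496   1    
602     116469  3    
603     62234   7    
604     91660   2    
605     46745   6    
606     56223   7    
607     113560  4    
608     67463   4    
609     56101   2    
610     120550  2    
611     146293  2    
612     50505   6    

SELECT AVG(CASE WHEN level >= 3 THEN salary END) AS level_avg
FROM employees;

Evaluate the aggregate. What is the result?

emp_id=600: ✓ → 147786
emp_id=601: ✗
emp_id=602: ✓ → 116469
emp_id=603: ✓ → 62234
emp_id=604: ✗
emp_id=605: ✓ → 46745
emp_id=606: ✓ → 56223
emp_id=607: ✓ → 113560
emp_id=608: ✓ → 67463
emp_id=609: ✗
emp_id=610: ✗
emp_id=611: ✗
emp_id=612: ✓ → 50505
level_avg = (147786 + 116469 + 62234 + 46745 + 56223 + 113560 + 67463 + 50505) / 8 = 82623.125

82623.125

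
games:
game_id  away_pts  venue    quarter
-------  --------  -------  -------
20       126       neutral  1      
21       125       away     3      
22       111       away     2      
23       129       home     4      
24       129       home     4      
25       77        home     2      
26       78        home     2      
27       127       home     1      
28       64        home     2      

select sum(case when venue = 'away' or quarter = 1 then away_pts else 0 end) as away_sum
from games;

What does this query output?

489

game_id=20: ✓ → 126
game_id=21: ✓ → 125
game_id=22: ✓ → 111
game_id=23: ✗
game_id=24: ✗
game_id=25: ✗
game_id=26: ✗
game_id=27: ✓ → 127
game_id=28: ✗
away_sum = 126 + 125 + 111 + 127 = 489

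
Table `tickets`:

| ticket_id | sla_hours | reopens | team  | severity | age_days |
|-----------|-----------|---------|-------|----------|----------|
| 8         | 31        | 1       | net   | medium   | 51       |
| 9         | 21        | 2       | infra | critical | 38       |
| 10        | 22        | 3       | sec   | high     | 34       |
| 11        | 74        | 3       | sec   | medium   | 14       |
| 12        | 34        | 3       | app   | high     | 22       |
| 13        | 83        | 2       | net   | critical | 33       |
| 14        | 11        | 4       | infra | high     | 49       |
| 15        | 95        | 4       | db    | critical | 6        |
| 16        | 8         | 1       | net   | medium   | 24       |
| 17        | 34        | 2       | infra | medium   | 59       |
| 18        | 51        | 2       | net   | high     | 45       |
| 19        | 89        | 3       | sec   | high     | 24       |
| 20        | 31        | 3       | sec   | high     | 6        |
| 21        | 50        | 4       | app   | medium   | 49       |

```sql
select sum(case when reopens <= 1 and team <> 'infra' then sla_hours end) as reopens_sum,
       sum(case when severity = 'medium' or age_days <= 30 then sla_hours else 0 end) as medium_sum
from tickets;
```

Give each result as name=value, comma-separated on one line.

reopens_sum=39, medium_sum=446

[reopens_sum: reopens <= 1 and team <> 'infra']
ticket_id=8: ✓ → 31
ticket_id=9: ✗
ticket_id=10: ✗
ticket_id=11: ✗
ticket_id=12: ✗
ticket_id=13: ✗
ticket_id=14: ✗
ticket_id=15: ✗
ticket_id=16: ✓ → 8
ticket_id=17: ✗
ticket_id=18: ✗
ticket_id=19: ✗
ticket_id=20: ✗
ticket_id=21: ✗
reopens_sum = 31 + 8 = 39
—
[medium_sum: severity = 'medium' or age_days <= 30]
ticket_id=8: ✓ → 31
ticket_id=9: ✗
ticket_id=10: ✗
ticket_id=11: ✓ → 74
ticket_id=12: ✓ → 34
ticket_id=13: ✗
ticket_id=14: ✗
ticket_id=15: ✓ → 95
ticket_id=16: ✓ → 8
ticket_id=17: ✓ → 34
ticket_id=18: ✗
ticket_id=19: ✓ → 89
ticket_id=20: ✓ → 31
ticket_id=21: ✓ → 50
medium_sum = 31 + 74 + 34 + 95 + 8 + 34 + 89 + 31 + 50 = 446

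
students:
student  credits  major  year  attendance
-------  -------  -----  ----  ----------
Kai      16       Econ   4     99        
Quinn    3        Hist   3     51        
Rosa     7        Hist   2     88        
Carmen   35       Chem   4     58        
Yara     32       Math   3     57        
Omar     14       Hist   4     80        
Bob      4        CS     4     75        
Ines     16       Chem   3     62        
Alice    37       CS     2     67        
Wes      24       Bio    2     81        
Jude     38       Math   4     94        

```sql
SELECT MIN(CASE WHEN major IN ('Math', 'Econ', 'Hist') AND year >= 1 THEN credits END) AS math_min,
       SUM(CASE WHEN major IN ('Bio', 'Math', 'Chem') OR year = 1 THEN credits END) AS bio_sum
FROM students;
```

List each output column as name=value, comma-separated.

math_min=3, bio_sum=145

[math_min: major IN ('Math', 'Econ', 'Hist') AND year >= 1]
student=Kai: ✓ → 16
student=Quinn: ✓ → 3
student=Rosa: ✓ → 7
student=Carmen: ✗
student=Yara: ✓ → 32
student=Omar: ✓ → 14
student=Bob: ✗
student=Ines: ✗
student=Alice: ✗
student=Wes: ✗
student=Jude: ✓ → 38
math_min = MIN(16, 3, 7, 32, 14, 38) = 3
—
[bio_sum: major IN ('Bio', 'Math', 'Chem') OR year = 1]
student=Kai: ✗
student=Quinn: ✗
student=Rosa: ✗
student=Carmen: ✓ → 35
student=Yara: ✓ → 32
student=Omar: ✗
student=Bob: ✗
student=Ines: ✓ → 16
student=Alice: ✗
student=Wes: ✓ → 24
student=Jude: ✓ → 38
bio_sum = 35 + 32 + 16 + 24 + 38 = 145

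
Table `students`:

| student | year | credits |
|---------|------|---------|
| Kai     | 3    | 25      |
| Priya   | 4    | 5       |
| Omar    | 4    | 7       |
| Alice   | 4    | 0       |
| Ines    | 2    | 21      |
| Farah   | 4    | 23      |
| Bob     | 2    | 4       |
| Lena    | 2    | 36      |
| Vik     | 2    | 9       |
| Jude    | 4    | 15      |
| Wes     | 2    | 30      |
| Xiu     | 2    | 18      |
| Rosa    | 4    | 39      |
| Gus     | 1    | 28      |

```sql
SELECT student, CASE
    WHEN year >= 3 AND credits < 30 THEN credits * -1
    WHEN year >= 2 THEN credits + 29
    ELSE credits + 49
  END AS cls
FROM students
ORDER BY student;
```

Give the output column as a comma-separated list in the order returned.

0, 33, -23, 77, 50, -15, -25, 65, -7, -5, 68, 38, 59, 47

student=Alice: year >= 3 AND credits < 30 → 0
student=Bob: year >= 2 → 33
student=Farah: year >= 3 AND credits < 30 → -23
student=Gus: ELSE → 77
student=Ines: year >= 2 → 50
student=Jude: year >= 3 AND credits < 30 → -15
student=Kai: year >= 3 AND credits < 30 → -25
student=Lena: year >= 2 → 65
student=Omar: year >= 3 AND credits < 30 → -7
student=Priya: year >= 3 AND credits < 30 → -5
student=Rosa: year >= 2 → 68
student=Vik: year >= 2 → 38
student=Wes: year >= 2 → 59
student=Xiu: year >= 2 → 47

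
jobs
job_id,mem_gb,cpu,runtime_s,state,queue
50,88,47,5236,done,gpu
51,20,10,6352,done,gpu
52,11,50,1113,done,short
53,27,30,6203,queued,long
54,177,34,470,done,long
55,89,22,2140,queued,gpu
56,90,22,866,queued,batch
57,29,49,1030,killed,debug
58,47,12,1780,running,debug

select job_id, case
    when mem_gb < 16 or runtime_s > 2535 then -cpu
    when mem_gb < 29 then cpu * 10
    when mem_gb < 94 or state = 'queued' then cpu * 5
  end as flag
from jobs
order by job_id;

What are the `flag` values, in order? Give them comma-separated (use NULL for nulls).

job_id=50: mem_gb < 16 or runtime_s > 2535 → -47
job_id=51: mem_gb < 16 or runtime_s > 2535 → -10
job_id=52: mem_gb < 16 or runtime_s > 2535 → -50
job_id=53: mem_gb < 16 or runtime_s > 2535 → -30
job_id=54: (no match → NULL) → NULL
job_id=55: mem_gb < 94 or state = 'queued' → 110
job_id=56: mem_gb < 94 or state = 'queued' → 110
job_id=57: mem_gb < 94 or state = 'queued' → 245
job_id=58: mem_gb < 94 or state = 'queued' → 60

-47, -10, -50, -30, NULL, 110, 110, 245, 60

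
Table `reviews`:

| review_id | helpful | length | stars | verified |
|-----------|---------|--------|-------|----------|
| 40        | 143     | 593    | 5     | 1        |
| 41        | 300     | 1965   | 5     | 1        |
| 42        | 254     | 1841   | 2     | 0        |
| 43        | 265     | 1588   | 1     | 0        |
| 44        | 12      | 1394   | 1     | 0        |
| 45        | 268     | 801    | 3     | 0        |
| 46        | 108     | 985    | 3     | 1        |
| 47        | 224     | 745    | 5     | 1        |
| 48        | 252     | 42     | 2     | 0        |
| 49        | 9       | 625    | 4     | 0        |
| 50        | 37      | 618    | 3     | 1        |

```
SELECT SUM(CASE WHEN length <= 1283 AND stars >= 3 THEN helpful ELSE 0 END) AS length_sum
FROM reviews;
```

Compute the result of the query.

review_id=40: ✓ → 143
review_id=41: ✗
review_id=42: ✗
review_id=43: ✗
review_id=44: ✗
review_id=45: ✓ → 268
review_id=46: ✓ → 108
review_id=47: ✓ → 224
review_id=48: ✗
review_id=49: ✓ → 9
review_id=50: ✓ → 37
length_sum = 143 + 268 + 108 + 224 + 9 + 37 = 789

789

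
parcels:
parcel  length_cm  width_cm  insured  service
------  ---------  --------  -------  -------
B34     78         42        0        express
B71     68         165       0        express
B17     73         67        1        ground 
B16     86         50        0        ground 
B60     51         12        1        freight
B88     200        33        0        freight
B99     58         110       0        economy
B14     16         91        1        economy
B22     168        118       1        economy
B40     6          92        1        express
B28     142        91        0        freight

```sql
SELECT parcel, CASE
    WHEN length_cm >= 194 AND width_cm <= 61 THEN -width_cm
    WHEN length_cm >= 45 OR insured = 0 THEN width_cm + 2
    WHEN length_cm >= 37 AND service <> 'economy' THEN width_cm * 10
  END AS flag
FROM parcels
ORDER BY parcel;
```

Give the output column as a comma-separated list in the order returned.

parcel=B14: (no match → NULL) → NULL
parcel=B16: length_cm >= 45 OR insured = 0 → 52
parcel=B17: length_cm >= 45 OR insured = 0 → 69
parcel=B22: length_cm >= 45 OR insured = 0 → 120
parcel=B28: length_cm >= 45 OR insured = 0 → 93
parcel=B34: length_cm >= 45 OR insured = 0 → 44
parcel=B40: (no match → NULL) → NULL
parcel=B60: length_cm >= 45 OR insured = 0 → 14
parcel=B71: length_cm >= 45 OR insured = 0 → 167
parcel=B88: length_cm >= 194 AND width_cm <= 61 → -33
parcel=B99: length_cm >= 45 OR insured = 0 → 112

NULL, 52, 69, 120, 93, 44, NULL, 14, 167, -33, 112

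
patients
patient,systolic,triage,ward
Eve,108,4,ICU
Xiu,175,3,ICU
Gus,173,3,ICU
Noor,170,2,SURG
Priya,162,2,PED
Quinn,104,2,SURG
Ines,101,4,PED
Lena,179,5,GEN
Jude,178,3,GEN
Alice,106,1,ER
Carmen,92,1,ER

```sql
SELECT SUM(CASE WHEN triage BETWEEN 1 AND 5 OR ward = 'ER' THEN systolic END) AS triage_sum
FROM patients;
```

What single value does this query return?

1548

patient=Eve: ✓ → 108
patient=Xiu: ✓ → 175
patient=Gus: ✓ → 173
patient=Noor: ✓ → 170
patient=Priya: ✓ → 162
patient=Quinn: ✓ → 104
patient=Ines: ✓ → 101
patient=Lena: ✓ → 179
patient=Jude: ✓ → 178
patient=Alice: ✓ → 106
patient=Carmen: ✓ → 92
triage_sum = 108 + 175 + 173 + 170 + 162 + 104 + 101 + 179 + 178 + 106 + 92 = 1548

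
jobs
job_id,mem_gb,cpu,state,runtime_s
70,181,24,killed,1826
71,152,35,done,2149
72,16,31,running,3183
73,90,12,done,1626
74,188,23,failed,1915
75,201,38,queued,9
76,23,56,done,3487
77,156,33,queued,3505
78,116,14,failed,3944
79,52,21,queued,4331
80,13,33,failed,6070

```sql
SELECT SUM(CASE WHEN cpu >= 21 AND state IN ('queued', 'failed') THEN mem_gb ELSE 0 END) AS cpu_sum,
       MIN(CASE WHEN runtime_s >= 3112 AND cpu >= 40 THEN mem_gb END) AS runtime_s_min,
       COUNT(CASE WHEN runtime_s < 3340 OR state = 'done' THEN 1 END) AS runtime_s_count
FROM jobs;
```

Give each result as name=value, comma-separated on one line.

[cpu_sum: cpu >= 21 AND state IN ('queued', 'failed')]
job_id=70: ✗
job_id=71: ✗
job_id=72: ✗
job_id=73: ✗
job_id=74: ✓ → 188
job_id=75: ✓ → 201
job_id=76: ✗
job_id=77: ✓ → 156
job_id=78: ✗
job_id=79: ✓ → 52
job_id=80: ✓ → 13
cpu_sum = 188 + 201 + 156 + 52 + 13 = 610
—
[runtime_s_min: runtime_s >= 3112 AND cpu >= 40]
job_id=70: ✗
job_id=71: ✗
job_id=72: ✗
job_id=73: ✗
job_id=74: ✗
job_id=75: ✗
job_id=76: ✓ → 23
job_id=77: ✗
job_id=78: ✗
job_id=79: ✗
job_id=80: ✗
runtime_s_min = MIN(23) = 23
—
[runtime_s_count: runtime_s < 3340 OR state = 'done']
job_id=70: ✓ → 1
job_id=71: ✓ → 1
job_id=72: ✓ → 1
job_id=73: ✓ → 1
job_id=74: ✓ → 1
job_id=75: ✓ → 1
job_id=76: ✓ → 1
job_id=77: ✗
job_id=78: ✗
job_id=79: ✗
job_id=80: ✗
runtime_s_count = COUNT(1, 1, 1, 1, 1, 1, 1) = 7

cpu_sum=610, runtime_s_min=23, runtime_s_count=7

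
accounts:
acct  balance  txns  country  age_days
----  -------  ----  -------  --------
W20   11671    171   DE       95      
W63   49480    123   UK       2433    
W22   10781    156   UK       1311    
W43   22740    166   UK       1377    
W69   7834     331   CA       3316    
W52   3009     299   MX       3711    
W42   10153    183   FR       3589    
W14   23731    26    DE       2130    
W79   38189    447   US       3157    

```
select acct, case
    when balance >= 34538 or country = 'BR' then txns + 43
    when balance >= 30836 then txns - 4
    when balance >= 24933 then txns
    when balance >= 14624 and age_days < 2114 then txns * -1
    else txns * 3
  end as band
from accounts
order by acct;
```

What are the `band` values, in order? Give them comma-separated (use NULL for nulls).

acct=W14: ELSE → 78
acct=W20: ELSE → 513
acct=W22: ELSE → 468
acct=W42: ELSE → 549
acct=W43: balance >= 14624 and age_days < 2114 → -166
acct=W52: ELSE → 897
acct=W63: balance >= 34538 or country = 'BR' → 166
acct=W69: ELSE → 993
acct=W79: balance >= 34538 or country = 'BR' → 490

78, 513, 468, 549, -166, 897, 166, 993, 490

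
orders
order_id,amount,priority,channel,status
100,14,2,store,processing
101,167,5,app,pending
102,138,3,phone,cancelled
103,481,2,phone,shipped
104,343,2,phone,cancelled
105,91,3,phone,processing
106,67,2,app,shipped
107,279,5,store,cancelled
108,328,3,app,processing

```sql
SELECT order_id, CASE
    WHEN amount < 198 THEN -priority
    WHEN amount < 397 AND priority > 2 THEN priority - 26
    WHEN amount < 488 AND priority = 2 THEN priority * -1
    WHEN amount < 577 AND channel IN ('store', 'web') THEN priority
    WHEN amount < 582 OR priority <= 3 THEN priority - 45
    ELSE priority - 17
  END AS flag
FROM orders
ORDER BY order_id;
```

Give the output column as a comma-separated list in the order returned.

-2, -5, -3, -2, -2, -3, -2, -21, -23

order_id=100: amount < 198 → -2
order_id=101: amount < 198 → -5
order_id=102: amount < 198 → -3
order_id=103: amount < 488 AND priority = 2 → -2
order_id=104: amount < 488 AND priority = 2 → -2
order_id=105: amount < 198 → -3
order_id=106: amount < 198 → -2
order_id=107: amount < 397 AND priority > 2 → -21
order_id=108: amount < 397 AND priority > 2 → -23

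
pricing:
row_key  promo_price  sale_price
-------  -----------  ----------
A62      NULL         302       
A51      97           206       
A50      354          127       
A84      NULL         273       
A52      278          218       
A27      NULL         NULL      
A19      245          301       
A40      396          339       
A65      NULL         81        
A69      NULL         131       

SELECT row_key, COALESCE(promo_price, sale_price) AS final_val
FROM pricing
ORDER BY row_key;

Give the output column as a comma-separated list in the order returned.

row_key=A19: promo_price=245 → 245
row_key=A27: promo_price=NULL, sale_price=NULL (all NULL) → NULL
row_key=A40: promo_price=396 → 396
row_key=A50: promo_price=354 → 354
row_key=A51: promo_price=97 → 97
row_key=A52: promo_price=278 → 278
row_key=A62: promo_price=NULL, sale_price=302 → 302
row_key=A65: promo_price=NULL, sale_price=81 → 81
row_key=A69: promo_price=NULL, sale_price=131 → 131
row_key=A84: promo_price=NULL, sale_price=273 → 273

245, NULL, 396, 354, 97, 278, 302, 81, 131, 273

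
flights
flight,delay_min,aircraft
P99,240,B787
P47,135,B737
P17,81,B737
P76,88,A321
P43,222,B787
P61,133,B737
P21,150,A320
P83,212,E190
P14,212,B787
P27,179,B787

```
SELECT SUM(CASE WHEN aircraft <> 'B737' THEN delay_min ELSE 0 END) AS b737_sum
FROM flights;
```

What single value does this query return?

flight=P99: ✓ → 240
flight=P47: ✗
flight=P17: ✗
flight=P76: ✓ → 88
flight=P43: ✓ → 222
flight=P61: ✗
flight=P21: ✓ → 150
flight=P83: ✓ → 212
flight=P14: ✓ → 212
flight=P27: ✓ → 179
b737_sum = 240 + 88 + 222 + 150 + 212 + 212 + 179 = 1303

1303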